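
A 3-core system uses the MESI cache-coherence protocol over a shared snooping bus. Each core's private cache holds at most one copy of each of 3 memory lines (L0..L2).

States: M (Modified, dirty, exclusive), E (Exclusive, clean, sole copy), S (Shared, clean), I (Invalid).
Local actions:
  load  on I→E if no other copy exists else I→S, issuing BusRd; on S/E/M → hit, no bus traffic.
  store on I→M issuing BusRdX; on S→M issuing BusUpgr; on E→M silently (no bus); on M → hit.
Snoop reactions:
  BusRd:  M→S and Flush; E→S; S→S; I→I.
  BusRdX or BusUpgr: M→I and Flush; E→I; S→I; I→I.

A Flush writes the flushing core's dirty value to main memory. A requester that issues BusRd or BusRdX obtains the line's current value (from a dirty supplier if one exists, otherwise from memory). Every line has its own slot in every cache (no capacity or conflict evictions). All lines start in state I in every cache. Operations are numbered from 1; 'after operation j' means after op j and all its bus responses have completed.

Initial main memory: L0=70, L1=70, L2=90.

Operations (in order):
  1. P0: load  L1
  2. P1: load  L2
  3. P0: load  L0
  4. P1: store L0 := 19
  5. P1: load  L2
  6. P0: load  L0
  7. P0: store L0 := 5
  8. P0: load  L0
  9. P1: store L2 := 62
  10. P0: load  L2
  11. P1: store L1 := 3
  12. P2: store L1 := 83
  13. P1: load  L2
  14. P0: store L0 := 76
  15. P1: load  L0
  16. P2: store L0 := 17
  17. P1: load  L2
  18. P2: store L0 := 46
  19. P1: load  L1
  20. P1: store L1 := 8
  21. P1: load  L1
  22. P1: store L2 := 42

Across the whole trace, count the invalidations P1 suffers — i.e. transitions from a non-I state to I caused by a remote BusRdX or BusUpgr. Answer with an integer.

1. P0: load  L1  bus=[BusRd]  L1: P0=E P1=I P2=I  mem[L1]=70
2. P1: load  L2  bus=[BusRd]  L2: P0=I P1=E P2=I  mem[L2]=90
3. P0: load  L0  bus=[BusRd]  L0: P0=E P1=I P2=I  mem[L0]=70
4. P1: store L0 := 19  bus=[BusRdX]  L0: P0=I P1=M P2=I  mem[L0]=70
5. P1: load  L2  bus=[-]  L2: P0=I P1=E P2=I  mem[L2]=90
6. P0: load  L0  bus=[BusRd,Flush]  L0: P0=S P1=S P2=I  mem[L0]=19
7. P0: store L0 := 5  bus=[BusUpgr]  L0: P0=M P1=I P2=I  mem[L0]=19
8. P0: load  L0  bus=[-]  L0: P0=M P1=I P2=I  mem[L0]=19
9. P1: store L2 := 62  bus=[-]  L2: P0=I P1=M P2=I  mem[L2]=90
10. P0: load  L2  bus=[BusRd,Flush]  L2: P0=S P1=S P2=I  mem[L2]=62
11. P1: store L1 := 3  bus=[BusRdX]  L1: P0=I P1=M P2=I  mem[L1]=70
12. P2: store L1 := 83  bus=[BusRdX,Flush]  L1: P0=I P1=I P2=M  mem[L1]=3
13. P1: load  L2  bus=[-]  L2: P0=S P1=S P2=I  mem[L2]=62
14. P0: store L0 := 76  bus=[-]  L0: P0=M P1=I P2=I  mem[L0]=19
15. P1: load  L0  bus=[BusRd,Flush]  L0: P0=S P1=S P2=I  mem[L0]=76
16. P2: store L0 := 17  bus=[BusRdX]  L0: P0=I P1=I P2=M  mem[L0]=76
17. P1: load  L2  bus=[-]  L2: P0=S P1=S P2=I  mem[L2]=62
18. P2: store L0 := 46  bus=[-]  L0: P0=I P1=I P2=M  mem[L0]=76
19. P1: load  L1  bus=[BusRd,Flush]  L1: P0=I P1=S P2=S  mem[L1]=83
20. P1: store L1 := 8  bus=[BusUpgr]  L1: P0=I P1=M P2=I  mem[L1]=83
21. P1: load  L1  bus=[-]  L1: P0=I P1=M P2=I  mem[L1]=83
22. P1: store L2 := 42  bus=[BusUpgr]  L2: P0=I P1=M P2=I  mem[L2]=62

invalidations = 3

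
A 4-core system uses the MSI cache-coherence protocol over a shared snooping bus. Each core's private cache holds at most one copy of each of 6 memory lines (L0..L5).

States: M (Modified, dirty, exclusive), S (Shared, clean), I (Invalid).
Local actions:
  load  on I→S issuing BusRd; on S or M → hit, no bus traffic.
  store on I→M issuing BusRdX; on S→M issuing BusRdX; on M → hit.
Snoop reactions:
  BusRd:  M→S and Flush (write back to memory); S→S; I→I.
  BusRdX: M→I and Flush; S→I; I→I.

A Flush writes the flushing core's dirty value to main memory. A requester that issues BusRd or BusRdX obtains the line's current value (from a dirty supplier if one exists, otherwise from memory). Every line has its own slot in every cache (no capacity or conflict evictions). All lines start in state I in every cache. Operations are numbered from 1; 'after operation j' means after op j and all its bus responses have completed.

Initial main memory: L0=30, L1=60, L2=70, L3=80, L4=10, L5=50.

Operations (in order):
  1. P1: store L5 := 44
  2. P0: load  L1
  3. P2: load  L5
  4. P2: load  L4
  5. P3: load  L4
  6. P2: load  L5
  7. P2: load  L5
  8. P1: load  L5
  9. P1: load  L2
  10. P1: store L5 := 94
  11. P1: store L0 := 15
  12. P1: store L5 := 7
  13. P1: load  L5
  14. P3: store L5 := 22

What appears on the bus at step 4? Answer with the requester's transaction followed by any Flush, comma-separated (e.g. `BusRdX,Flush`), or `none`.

bus = BusRd

  op1 P1: store L5 := 44 → I/M/I/I on L5; bus BusRdX; mem=50
  op2 P0: load  L1 → S/I/I/I on L1; bus BusRd; mem=60
  op3 P2: load  L5 → I/S/S/I on L5; bus BusRd Flush; mem=44
  op4 P2: load  L4 → I/I/S/I on L4; bus BusRd; mem=10
  op5 P3: load  L4 → I/I/S/S on L4; bus BusRd; mem=10
  op6 P2: load  L5 → I/S/S/I on L5; bus (none); mem=44
  op7 P2: load  L5 → I/S/S/I on L5; bus (none); mem=44
  op8 P1: load  L5 → I/S/S/I on L5; bus (none); mem=44
  op9 P1: load  L2 → I/S/I/I on L2; bus BusRd; mem=70
  op10 P1: store L5 := 94 → I/M/I/I on L5; bus BusRdX; mem=44
  op11 P1: store L0 := 15 → I/M/I/I on L0; bus BusRdX; mem=30
  op12 P1: store L5 := 7 → I/M/I/I on L5; bus (none); mem=44
  op13 P1: load  L5 → I/M/I/I on L5; bus (none); mem=44
  op14 P3: store L5 := 22 → I/I/I/M on L5; bus BusRdX Flush; mem=7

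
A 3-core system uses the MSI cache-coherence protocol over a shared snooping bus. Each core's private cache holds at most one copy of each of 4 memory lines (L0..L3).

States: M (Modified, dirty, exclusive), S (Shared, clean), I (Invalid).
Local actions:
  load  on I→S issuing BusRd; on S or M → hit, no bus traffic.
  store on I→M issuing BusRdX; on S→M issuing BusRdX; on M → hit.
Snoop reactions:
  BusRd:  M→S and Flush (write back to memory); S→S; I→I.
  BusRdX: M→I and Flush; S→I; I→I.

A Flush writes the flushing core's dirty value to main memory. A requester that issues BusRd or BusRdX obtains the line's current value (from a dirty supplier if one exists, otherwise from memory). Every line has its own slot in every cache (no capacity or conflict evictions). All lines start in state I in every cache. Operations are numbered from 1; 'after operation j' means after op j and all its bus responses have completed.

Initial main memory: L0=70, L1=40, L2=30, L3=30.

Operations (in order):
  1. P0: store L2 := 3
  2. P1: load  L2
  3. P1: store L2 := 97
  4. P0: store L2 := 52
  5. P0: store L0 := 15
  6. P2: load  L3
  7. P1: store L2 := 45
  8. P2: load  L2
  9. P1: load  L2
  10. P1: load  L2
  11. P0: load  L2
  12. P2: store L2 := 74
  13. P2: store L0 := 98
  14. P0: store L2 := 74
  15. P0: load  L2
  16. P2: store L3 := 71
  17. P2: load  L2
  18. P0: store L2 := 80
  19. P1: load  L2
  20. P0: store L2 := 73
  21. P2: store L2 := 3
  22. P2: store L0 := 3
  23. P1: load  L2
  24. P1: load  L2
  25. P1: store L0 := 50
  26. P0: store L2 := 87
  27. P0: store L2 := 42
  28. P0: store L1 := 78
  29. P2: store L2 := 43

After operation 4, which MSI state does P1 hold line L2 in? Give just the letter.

step 1: P0: store L2 := 3  ⟶  MII  (L2)  txn=BusRdX  M[L2]=30
step 2: P1: load  L2  ⟶  SSI  (L2)  txn=BusRd+Flush  M[L2]=3
step 3: P1: store L2 := 97  ⟶  IMI  (L2)  txn=BusRdX  M[L2]=3
step 4: P0: store L2 := 52  ⟶  MII  (L2)  txn=BusRdX+Flush  M[L2]=97
step 5: P0: store L0 := 15  ⟶  MII  (L0)  txn=BusRdX  M[L0]=70
step 6: P2: load  L3  ⟶  IIS  (L3)  txn=BusRd  M[L3]=30
step 7: P1: store L2 := 45  ⟶  IMI  (L2)  txn=BusRdX+Flush  M[L2]=52
step 8: P2: load  L2  ⟶  ISS  (L2)  txn=BusRd+Flush  M[L2]=45
step 9: P1: load  L2  ⟶  ISS  (L2)  txn=∅  M[L2]=45
step 10: P1: load  L2  ⟶  ISS  (L2)  txn=∅  M[L2]=45
step 11: P0: load  L2  ⟶  SSS  (L2)  txn=BusRd  M[L2]=45
step 12: P2: store L2 := 74  ⟶  IIM  (L2)  txn=BusRdX  M[L2]=45
step 13: P2: store L0 := 98  ⟶  IIM  (L0)  txn=BusRdX+Flush  M[L0]=15
step 14: P0: store L2 := 74  ⟶  MII  (L2)  txn=BusRdX+Flush  M[L2]=74
step 15: P0: load  L2  ⟶  MII  (L2)  txn=∅  M[L2]=74
step 16: P2: store L3 := 71  ⟶  IIM  (L3)  txn=BusRdX  M[L3]=30
step 17: P2: load  L2  ⟶  SIS  (L2)  txn=BusRd+Flush  M[L2]=74
step 18: P0: store L2 := 80  ⟶  MII  (L2)  txn=BusRdX  M[L2]=74
step 19: P1: load  L2  ⟶  SSI  (L2)  txn=BusRd+Flush  M[L2]=80
step 20: P0: store L2 := 73  ⟶  MII  (L2)  txn=BusRdX  M[L2]=80
step 21: P2: store L2 := 3  ⟶  IIM  (L2)  txn=BusRdX+Flush  M[L2]=73
step 22: P2: store L0 := 3  ⟶  IIM  (L0)  txn=∅  M[L0]=15
step 23: P1: load  L2  ⟶  ISS  (L2)  txn=BusRd+Flush  M[L2]=3
step 24: P1: load  L2  ⟶  ISS  (L2)  txn=∅  M[L2]=3
step 25: P1: store L0 := 50  ⟶  IMI  (L0)  txn=BusRdX+Flush  M[L0]=3
step 26: P0: store L2 := 87  ⟶  MII  (L2)  txn=BusRdX  M[L2]=3
step 27: P0: store L2 := 42  ⟶  MII  (L2)  txn=∅  M[L2]=3
step 28: P0: store L1 := 78  ⟶  MII  (L1)  txn=BusRdX  M[L1]=40
step 29: P2: store L2 := 43  ⟶  IIM  (L2)  txn=BusRdX+Flush  M[L2]=42

state = I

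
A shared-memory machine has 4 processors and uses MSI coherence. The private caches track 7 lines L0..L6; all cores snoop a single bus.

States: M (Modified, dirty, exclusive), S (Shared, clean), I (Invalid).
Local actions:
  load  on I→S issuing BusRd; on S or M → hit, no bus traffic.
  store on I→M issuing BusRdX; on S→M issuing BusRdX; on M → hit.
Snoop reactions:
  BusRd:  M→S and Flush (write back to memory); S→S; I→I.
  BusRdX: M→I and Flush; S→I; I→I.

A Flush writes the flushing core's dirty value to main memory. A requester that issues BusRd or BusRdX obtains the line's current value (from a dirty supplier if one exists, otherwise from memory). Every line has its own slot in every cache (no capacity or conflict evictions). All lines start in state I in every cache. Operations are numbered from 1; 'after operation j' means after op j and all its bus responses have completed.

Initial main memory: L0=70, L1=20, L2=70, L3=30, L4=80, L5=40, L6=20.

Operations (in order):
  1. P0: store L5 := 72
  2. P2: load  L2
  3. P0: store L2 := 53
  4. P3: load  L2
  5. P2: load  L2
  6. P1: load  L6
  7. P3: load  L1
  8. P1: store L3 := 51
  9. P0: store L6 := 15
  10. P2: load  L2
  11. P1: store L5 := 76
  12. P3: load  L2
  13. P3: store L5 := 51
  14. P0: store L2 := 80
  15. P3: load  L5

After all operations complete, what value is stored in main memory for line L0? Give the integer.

memory[L0] = 70

  op1 P0: store L5 := 72 → M/I/I/I on L5; bus BusRdX; mem=40
  op2 P2: load  L2 → I/I/S/I on L2; bus BusRd; mem=70
  op3 P0: store L2 := 53 → M/I/I/I on L2; bus BusRdX; mem=70
  op4 P3: load  L2 → S/I/I/S on L2; bus BusRd Flush; mem=53
  op5 P2: load  L2 → S/I/S/S on L2; bus BusRd; mem=53
  op6 P1: load  L6 → I/S/I/I on L6; bus BusRd; mem=20
  op7 P3: load  L1 → I/I/I/S on L1; bus BusRd; mem=20
  op8 P1: store L3 := 51 → I/M/I/I on L3; bus BusRdX; mem=30
  op9 P0: store L6 := 15 → M/I/I/I on L6; bus BusRdX; mem=20
  op10 P2: load  L2 → S/I/S/S on L2; bus (none); mem=53
  op11 P1: store L5 := 76 → I/M/I/I on L5; bus BusRdX Flush; mem=72
  op12 P3: load  L2 → S/I/S/S on L2; bus (none); mem=53
  op13 P3: store L5 := 51 → I/I/I/M on L5; bus BusRdX Flush; mem=76
  op14 P0: store L2 := 80 → M/I/I/I on L2; bus BusRdX; mem=53
  op15 P3: load  L5 → I/I/I/M on L5; bus (none); mem=76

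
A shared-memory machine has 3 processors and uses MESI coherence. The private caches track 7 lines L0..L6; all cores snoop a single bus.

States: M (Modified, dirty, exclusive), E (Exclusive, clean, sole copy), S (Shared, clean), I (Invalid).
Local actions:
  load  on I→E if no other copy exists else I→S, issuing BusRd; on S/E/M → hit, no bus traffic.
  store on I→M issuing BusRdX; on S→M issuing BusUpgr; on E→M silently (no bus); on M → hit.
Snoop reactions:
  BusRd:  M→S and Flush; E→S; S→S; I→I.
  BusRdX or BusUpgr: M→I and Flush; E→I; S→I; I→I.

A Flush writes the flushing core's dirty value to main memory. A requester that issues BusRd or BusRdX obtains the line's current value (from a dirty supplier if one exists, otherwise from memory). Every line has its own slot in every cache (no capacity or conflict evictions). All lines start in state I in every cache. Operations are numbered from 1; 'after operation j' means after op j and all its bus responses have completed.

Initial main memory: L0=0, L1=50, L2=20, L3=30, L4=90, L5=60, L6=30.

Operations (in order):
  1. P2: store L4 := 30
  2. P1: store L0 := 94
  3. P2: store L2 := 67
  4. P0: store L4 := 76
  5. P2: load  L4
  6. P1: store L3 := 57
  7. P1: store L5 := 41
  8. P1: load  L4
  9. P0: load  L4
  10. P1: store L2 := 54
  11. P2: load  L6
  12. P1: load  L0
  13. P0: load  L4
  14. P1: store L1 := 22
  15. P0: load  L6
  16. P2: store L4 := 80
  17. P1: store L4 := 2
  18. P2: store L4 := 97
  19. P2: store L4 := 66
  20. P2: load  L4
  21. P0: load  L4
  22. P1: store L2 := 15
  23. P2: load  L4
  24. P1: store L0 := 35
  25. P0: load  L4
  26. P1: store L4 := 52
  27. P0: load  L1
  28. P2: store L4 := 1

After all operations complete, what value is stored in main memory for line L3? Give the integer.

memory[L3] = 30

[1] P2: store L4 := 30 | P0:I, P1:I, P2:M(30) | bus: BusRdX
[2] P1: store L0 := 94 | P0:I, P1:M(94), P2:I | bus: BusRdX
[3] P2: store L2 := 67 | P0:I, P1:I, P2:M(67) | bus: BusRdX
[4] P0: store L4 := 76 | P0:M(76), P1:I, P2:I | bus: BusRdX,Flush
[5] P2: load  L4 | P0:S(76), P1:I, P2:S(76) | bus: BusRd,Flush
[6] P1: store L3 := 57 | P0:I, P1:M(57), P2:I | bus: BusRdX
[7] P1: store L5 := 41 | P0:I, P1:M(41), P2:I | bus: BusRdX
[8] P1: load  L4 | P0:S(76), P1:S(76), P2:S(76) | bus: BusRd
[9] P0: load  L4 | P0:S(76), P1:S(76), P2:S(76) | bus: none
[10] P1: store L2 := 54 | P0:I, P1:M(54), P2:I | bus: BusRdX,Flush
[11] P2: load  L6 | P0:I, P1:I, P2:E(30) | bus: BusRd
[12] P1: load  L0 | P0:I, P1:M(94), P2:I | bus: none
[13] P0: load  L4 | P0:S(76), P1:S(76), P2:S(76) | bus: none
[14] P1: store L1 := 22 | P0:I, P1:M(22), P2:I | bus: BusRdX
[15] P0: load  L6 | P0:S(30), P1:I, P2:S(30) | bus: BusRd
[16] P2: store L4 := 80 | P0:I, P1:I, P2:M(80) | bus: BusUpgr
[17] P1: store L4 := 2 | P0:I, P1:M(2), P2:I | bus: BusRdX,Flush
[18] P2: store L4 := 97 | P0:I, P1:I, P2:M(97) | bus: BusRdX,Flush
[19] P2: store L4 := 66 | P0:I, P1:I, P2:M(66) | bus: none
[20] P2: load  L4 | P0:I, P1:I, P2:M(66) | bus: none
[21] P0: load  L4 | P0:S(66), P1:I, P2:S(66) | bus: BusRd,Flush
[22] P1: store L2 := 15 | P0:I, P1:M(15), P2:I | bus: none
[23] P2: load  L4 | P0:S(66), P1:I, P2:S(66) | bus: none
[24] P1: store L0 := 35 | P0:I, P1:M(35), P2:I | bus: none
[25] P0: load  L4 | P0:S(66), P1:I, P2:S(66) | bus: none
[26] P1: store L4 := 52 | P0:I, P1:M(52), P2:I | bus: BusRdX
[27] P0: load  L1 | P0:S(22), P1:S(22), P2:I | bus: BusRd,Flush
[28] P2: store L4 := 1 | P0:I, P1:I, P2:M(1) | bus: BusRdX,Flush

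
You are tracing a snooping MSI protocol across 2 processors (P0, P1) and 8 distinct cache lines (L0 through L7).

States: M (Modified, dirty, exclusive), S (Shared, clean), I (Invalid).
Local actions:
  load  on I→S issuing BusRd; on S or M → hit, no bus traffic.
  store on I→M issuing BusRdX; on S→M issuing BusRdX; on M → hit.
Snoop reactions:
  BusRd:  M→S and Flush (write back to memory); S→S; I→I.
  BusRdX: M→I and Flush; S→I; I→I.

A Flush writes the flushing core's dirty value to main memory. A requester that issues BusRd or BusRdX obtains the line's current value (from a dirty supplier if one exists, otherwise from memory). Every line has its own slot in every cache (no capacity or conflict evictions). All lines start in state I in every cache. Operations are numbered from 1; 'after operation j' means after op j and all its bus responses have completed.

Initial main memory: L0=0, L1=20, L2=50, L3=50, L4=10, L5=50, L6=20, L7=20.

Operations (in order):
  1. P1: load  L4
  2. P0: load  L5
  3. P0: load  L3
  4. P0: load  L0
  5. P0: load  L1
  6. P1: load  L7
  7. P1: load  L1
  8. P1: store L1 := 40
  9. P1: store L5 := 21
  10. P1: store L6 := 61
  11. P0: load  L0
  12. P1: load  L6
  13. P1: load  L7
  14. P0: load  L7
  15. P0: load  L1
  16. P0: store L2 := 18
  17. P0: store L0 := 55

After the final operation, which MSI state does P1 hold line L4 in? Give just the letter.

state = S

step 1: P1: load  L4  ⟶  IS  (L4)  txn=BusRd  M[L4]=10
step 2: P0: load  L5  ⟶  SI  (L5)  txn=BusRd  M[L5]=50
step 3: P0: load  L3  ⟶  SI  (L3)  txn=BusRd  M[L3]=50
step 4: P0: load  L0  ⟶  SI  (L0)  txn=BusRd  M[L0]=0
step 5: P0: load  L1  ⟶  SI  (L1)  txn=BusRd  M[L1]=20
step 6: P1: load  L7  ⟶  IS  (L7)  txn=BusRd  M[L7]=20
step 7: P1: load  L1  ⟶  SS  (L1)  txn=BusRd  M[L1]=20
step 8: P1: store L1 := 40  ⟶  IM  (L1)  txn=BusRdX  M[L1]=20
step 9: P1: store L5 := 21  ⟶  IM  (L5)  txn=BusRdX  M[L5]=50
step 10: P1: store L6 := 61  ⟶  IM  (L6)  txn=BusRdX  M[L6]=20
step 11: P0: load  L0  ⟶  SI  (L0)  txn=∅  M[L0]=0
step 12: P1: load  L6  ⟶  IM  (L6)  txn=∅  M[L6]=20
step 13: P1: load  L7  ⟶  IS  (L7)  txn=∅  M[L7]=20
step 14: P0: load  L7  ⟶  SS  (L7)  txn=BusRd  M[L7]=20
step 15: P0: load  L1  ⟶  SS  (L1)  txn=BusRd+Flush  M[L1]=40
step 16: P0: store L2 := 18  ⟶  MI  (L2)  txn=BusRdX  M[L2]=50
step 17: P0: store L0 := 55  ⟶  MI  (L0)  txn=BusRdX  M[L0]=0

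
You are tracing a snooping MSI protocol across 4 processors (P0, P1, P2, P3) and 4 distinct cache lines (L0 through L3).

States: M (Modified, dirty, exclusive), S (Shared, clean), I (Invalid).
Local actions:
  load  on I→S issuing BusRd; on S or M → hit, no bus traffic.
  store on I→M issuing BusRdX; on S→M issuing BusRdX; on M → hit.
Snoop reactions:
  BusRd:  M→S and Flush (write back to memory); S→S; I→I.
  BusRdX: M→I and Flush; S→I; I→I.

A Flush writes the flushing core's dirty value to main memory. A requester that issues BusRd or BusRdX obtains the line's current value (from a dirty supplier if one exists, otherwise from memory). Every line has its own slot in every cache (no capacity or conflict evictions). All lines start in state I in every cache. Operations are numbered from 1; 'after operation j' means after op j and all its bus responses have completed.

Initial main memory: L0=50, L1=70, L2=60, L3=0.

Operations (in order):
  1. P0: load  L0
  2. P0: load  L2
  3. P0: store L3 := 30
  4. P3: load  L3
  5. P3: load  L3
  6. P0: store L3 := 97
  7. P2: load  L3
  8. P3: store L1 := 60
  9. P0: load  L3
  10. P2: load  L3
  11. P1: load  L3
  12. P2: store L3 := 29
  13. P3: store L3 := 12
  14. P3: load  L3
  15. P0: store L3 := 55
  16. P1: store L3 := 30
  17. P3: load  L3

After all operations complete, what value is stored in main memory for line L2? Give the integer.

memory[L2] = 60

[1] P0: load  L0 | P0:S(50), P1:I, P2:I, P3:I | bus: BusRd
[2] P0: load  L2 | P0:S(60), P1:I, P2:I, P3:I | bus: BusRd
[3] P0: store L3 := 30 | P0:M(30), P1:I, P2:I, P3:I | bus: BusRdX
[4] P3: load  L3 | P0:S(30), P1:I, P2:I, P3:S(30) | bus: BusRd,Flush
[5] P3: load  L3 | P0:S(30), P1:I, P2:I, P3:S(30) | bus: none
[6] P0: store L3 := 97 | P0:M(97), P1:I, P2:I, P3:I | bus: BusRdX
[7] P2: load  L3 | P0:S(97), P1:I, P2:S(97), P3:I | bus: BusRd,Flush
[8] P3: store L1 := 60 | P0:I, P1:I, P2:I, P3:M(60) | bus: BusRdX
[9] P0: load  L3 | P0:S(97), P1:I, P2:S(97), P3:I | bus: none
[10] P2: load  L3 | P0:S(97), P1:I, P2:S(97), P3:I | bus: none
[11] P1: load  L3 | P0:S(97), P1:S(97), P2:S(97), P3:I | bus: BusRd
[12] P2: store L3 := 29 | P0:I, P1:I, P2:M(29), P3:I | bus: BusRdX
[13] P3: store L3 := 12 | P0:I, P1:I, P2:I, P3:M(12) | bus: BusRdX,Flush
[14] P3: load  L3 | P0:I, P1:I, P2:I, P3:M(12) | bus: none
[15] P0: store L3 := 55 | P0:M(55), P1:I, P2:I, P3:I | bus: BusRdX,Flush
[16] P1: store L3 := 30 | P0:I, P1:M(30), P2:I, P3:I | bus: BusRdX,Flush
[17] P3: load  L3 | P0:I, P1:S(30), P2:I, P3:S(30) | bus: BusRd,Flush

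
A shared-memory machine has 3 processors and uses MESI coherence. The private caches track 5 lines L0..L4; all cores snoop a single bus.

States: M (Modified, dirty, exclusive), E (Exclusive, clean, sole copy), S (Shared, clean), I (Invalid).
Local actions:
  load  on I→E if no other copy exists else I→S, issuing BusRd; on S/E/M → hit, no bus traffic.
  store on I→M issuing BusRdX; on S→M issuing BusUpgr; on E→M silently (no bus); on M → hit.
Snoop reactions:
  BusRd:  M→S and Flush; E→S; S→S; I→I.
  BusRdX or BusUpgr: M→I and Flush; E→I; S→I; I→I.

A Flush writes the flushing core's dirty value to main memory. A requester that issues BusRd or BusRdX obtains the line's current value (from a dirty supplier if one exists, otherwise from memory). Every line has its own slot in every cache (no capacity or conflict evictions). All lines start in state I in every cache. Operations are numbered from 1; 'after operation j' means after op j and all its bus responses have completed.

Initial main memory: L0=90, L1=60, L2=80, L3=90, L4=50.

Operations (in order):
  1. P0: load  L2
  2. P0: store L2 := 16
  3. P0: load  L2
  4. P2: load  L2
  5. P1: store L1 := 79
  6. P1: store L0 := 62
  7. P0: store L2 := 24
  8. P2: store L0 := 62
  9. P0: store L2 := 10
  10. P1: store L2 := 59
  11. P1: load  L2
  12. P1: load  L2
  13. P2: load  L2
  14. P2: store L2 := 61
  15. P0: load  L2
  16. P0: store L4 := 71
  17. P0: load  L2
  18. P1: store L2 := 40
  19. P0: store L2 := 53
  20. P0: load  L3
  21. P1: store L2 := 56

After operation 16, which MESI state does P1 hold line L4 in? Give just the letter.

state = I

  op1 P0: load  L2 → E/I/I on L2; bus BusRd; mem=80
  op2 P0: store L2 := 16 → M/I/I on L2; bus (none); mem=80
  op3 P0: load  L2 → M/I/I on L2; bus (none); mem=80
  op4 P2: load  L2 → S/I/S on L2; bus BusRd Flush; mem=16
  op5 P1: store L1 := 79 → I/M/I on L1; bus BusRdX; mem=60
  op6 P1: store L0 := 62 → I/M/I on L0; bus BusRdX; mem=90
  op7 P0: store L2 := 24 → M/I/I on L2; bus BusUpgr; mem=16
  op8 P2: store L0 := 62 → I/I/M on L0; bus BusRdX Flush; mem=62
  op9 P0: store L2 := 10 → M/I/I on L2; bus (none); mem=16
  op10 P1: store L2 := 59 → I/M/I on L2; bus BusRdX Flush; mem=10
  op11 P1: load  L2 → I/M/I on L2; bus (none); mem=10
  op12 P1: load  L2 → I/M/I on L2; bus (none); mem=10
  op13 P2: load  L2 → I/S/S on L2; bus BusRd Flush; mem=59
  op14 P2: store L2 := 61 → I/I/M on L2; bus BusUpgr; mem=59
  op15 P0: load  L2 → S/I/S on L2; bus BusRd Flush; mem=61
  op16 P0: store L4 := 71 → M/I/I on L4; bus BusRdX; mem=50
  op17 P0: load  L2 → S/I/S on L2; bus (none); mem=61
  op18 P1: store L2 := 40 → I/M/I on L2; bus BusRdX; mem=61
  op19 P0: store L2 := 53 → M/I/I on L2; bus BusRdX Flush; mem=40
  op20 P0: load  L3 → E/I/I on L3; bus BusRd; mem=90
  op21 P1: store L2 := 56 → I/M/I on L2; bus BusRdX Flush; mem=53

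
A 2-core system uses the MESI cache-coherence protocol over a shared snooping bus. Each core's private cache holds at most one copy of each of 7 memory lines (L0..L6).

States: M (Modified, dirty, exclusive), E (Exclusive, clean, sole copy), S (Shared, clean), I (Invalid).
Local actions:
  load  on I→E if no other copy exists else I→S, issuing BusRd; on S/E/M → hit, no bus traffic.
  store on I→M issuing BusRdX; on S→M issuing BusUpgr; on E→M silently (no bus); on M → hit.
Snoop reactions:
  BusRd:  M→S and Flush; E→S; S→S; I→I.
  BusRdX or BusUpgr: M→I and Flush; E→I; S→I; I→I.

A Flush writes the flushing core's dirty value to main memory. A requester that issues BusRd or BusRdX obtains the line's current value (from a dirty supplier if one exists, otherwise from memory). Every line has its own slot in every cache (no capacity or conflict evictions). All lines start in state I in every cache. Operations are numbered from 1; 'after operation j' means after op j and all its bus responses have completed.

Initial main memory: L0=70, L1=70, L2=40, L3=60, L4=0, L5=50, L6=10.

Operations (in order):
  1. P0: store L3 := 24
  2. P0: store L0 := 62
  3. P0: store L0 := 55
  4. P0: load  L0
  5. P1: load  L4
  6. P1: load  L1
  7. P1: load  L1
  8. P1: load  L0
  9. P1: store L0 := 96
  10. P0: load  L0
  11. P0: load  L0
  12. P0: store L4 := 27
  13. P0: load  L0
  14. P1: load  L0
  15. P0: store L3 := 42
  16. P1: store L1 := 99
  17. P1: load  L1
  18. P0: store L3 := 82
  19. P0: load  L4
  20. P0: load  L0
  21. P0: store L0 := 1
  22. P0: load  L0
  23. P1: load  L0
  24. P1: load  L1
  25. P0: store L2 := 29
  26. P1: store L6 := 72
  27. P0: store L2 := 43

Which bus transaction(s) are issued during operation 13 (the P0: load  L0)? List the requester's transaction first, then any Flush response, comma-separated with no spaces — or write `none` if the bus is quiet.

bus = none

1. P0: store L3 := 24  bus=[BusRdX]  L3: P0=M P1=I  mem[L3]=60
2. P0: store L0 := 62  bus=[BusRdX]  L0: P0=M P1=I  mem[L0]=70
3. P0: store L0 := 55  bus=[-]  L0: P0=M P1=I  mem[L0]=70
4. P0: load  L0  bus=[-]  L0: P0=M P1=I  mem[L0]=70
5. P1: load  L4  bus=[BusRd]  L4: P0=I P1=E  mem[L4]=0
6. P1: load  L1  bus=[BusRd]  L1: P0=I P1=E  mem[L1]=70
7. P1: load  L1  bus=[-]  L1: P0=I P1=E  mem[L1]=70
8. P1: load  L0  bus=[BusRd,Flush]  L0: P0=S P1=S  mem[L0]=55
9. P1: store L0 := 96  bus=[BusUpgr]  L0: P0=I P1=M  mem[L0]=55
10. P0: load  L0  bus=[BusRd,Flush]  L0: P0=S P1=S  mem[L0]=96
11. P0: load  L0  bus=[-]  L0: P0=S P1=S  mem[L0]=96
12. P0: store L4 := 27  bus=[BusRdX]  L4: P0=M P1=I  mem[L4]=0
13. P0: load  L0  bus=[-]  L0: P0=S P1=S  mem[L0]=96
14. P1: load  L0  bus=[-]  L0: P0=S P1=S  mem[L0]=96
15. P0: store L3 := 42  bus=[-]  L3: P0=M P1=I  mem[L3]=60
16. P1: store L1 := 99  bus=[-]  L1: P0=I P1=M  mem[L1]=70
17. P1: load  L1  bus=[-]  L1: P0=I P1=M  mem[L1]=70
18. P0: store L3 := 82  bus=[-]  L3: P0=M P1=I  mem[L3]=60
19. P0: load  L4  bus=[-]  L4: P0=M P1=I  mem[L4]=0
20. P0: load  L0  bus=[-]  L0: P0=S P1=S  mem[L0]=96
21. P0: store L0 := 1  bus=[BusUpgr]  L0: P0=M P1=I  mem[L0]=96
22. P0: load  L0  bus=[-]  L0: P0=M P1=I  mem[L0]=96
23. P1: load  L0  bus=[BusRd,Flush]  L0: P0=S P1=S  mem[L0]=1
24. P1: load  L1  bus=[-]  L1: P0=I P1=M  mem[L1]=70
25. P0: store L2 := 29  bus=[BusRdX]  L2: P0=M P1=I  mem[L2]=40
26. P1: store L6 := 72  bus=[BusRdX]  L6: P0=I P1=M  mem[L6]=10
27. P0: store L2 := 43  bus=[-]  L2: P0=M P1=I  mem[L2]=40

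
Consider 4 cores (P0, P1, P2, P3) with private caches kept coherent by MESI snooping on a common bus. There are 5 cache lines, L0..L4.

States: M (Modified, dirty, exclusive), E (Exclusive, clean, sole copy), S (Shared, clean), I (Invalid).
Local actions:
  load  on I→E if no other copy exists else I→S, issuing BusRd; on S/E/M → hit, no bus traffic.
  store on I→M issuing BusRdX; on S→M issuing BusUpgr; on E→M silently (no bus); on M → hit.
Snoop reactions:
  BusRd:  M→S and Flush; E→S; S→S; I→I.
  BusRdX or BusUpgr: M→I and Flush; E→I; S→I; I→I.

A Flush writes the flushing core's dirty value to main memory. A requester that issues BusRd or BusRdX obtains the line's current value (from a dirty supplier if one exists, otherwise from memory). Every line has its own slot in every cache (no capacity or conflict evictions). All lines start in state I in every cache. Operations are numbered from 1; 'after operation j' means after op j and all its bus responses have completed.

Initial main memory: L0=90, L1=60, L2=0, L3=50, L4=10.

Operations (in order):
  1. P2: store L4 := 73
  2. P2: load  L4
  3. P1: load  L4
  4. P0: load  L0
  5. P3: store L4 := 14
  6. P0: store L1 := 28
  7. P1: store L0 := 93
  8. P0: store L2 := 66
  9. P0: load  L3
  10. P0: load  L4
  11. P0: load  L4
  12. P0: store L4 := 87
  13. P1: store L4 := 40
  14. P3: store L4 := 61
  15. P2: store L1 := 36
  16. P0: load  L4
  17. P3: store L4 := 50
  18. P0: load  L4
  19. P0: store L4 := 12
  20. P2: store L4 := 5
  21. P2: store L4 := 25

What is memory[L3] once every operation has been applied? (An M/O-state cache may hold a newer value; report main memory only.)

  op1 P2: store L4 := 73 → I/I/M/I on L4; bus BusRdX; mem=10
  op2 P2: load  L4 → I/I/M/I on L4; bus (none); mem=10
  op3 P1: load  L4 → I/S/S/I on L4; bus BusRd Flush; mem=73
  op4 P0: load  L0 → E/I/I/I on L0; bus BusRd; mem=90
  op5 P3: store L4 := 14 → I/I/I/M on L4; bus BusRdX; mem=73
  op6 P0: store L1 := 28 → M/I/I/I on L1; bus BusRdX; mem=60
  op7 P1: store L0 := 93 → I/M/I/I on L0; bus BusRdX; mem=90
  op8 P0: store L2 := 66 → M/I/I/I on L2; bus BusRdX; mem=0
  op9 P0: load  L3 → E/I/I/I on L3; bus BusRd; mem=50
  op10 P0: load  L4 → S/I/I/S on L4; bus BusRd Flush; mem=14
  op11 P0: load  L4 → S/I/I/S on L4; bus (none); mem=14
  op12 P0: store L4 := 87 → M/I/I/I on L4; bus BusUpgr; mem=14
  op13 P1: store L4 := 40 → I/M/I/I on L4; bus BusRdX Flush; mem=87
  op14 P3: store L4 := 61 → I/I/I/M on L4; bus BusRdX Flush; mem=40
  op15 P2: store L1 := 36 → I/I/M/I on L1; bus BusRdX Flush; mem=28
  op16 P0: load  L4 → S/I/I/S on L4; bus BusRd Flush; mem=61
  op17 P3: store L4 := 50 → I/I/I/M on L4; bus BusUpgr; mem=61
  op18 P0: load  L4 → S/I/I/S on L4; bus BusRd Flush; mem=50
  op19 P0: store L4 := 12 → M/I/I/I on L4; bus BusUpgr; mem=50
  op20 P2: store L4 := 5 → I/I/M/I on L4; bus BusRdX Flush; mem=12
  op21 P2: store L4 := 25 → I/I/M/I on L4; bus (none); mem=12

memory[L3] = 50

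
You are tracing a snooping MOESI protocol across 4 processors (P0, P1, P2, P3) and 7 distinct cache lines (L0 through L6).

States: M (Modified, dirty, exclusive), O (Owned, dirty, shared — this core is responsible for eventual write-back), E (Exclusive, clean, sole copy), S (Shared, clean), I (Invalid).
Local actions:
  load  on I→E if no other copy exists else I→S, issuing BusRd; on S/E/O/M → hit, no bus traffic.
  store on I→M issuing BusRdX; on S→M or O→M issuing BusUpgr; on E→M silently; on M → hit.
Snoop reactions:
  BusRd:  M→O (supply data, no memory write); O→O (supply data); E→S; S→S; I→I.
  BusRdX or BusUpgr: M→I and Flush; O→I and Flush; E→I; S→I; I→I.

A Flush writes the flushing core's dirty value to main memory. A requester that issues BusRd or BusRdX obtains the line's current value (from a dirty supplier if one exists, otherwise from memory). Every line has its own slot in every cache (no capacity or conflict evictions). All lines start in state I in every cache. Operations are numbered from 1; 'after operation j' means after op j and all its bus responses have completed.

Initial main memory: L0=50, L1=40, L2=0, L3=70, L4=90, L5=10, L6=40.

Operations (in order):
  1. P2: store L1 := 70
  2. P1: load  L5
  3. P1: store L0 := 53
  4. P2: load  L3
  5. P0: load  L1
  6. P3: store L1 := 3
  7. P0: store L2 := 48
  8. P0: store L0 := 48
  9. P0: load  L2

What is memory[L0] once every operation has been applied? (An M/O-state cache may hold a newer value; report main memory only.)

memory[L0] = 53

[1] P2: store L1 := 70 | P0:I, P1:I, P2:M(70), P3:I | bus: BusRdX
[2] P1: load  L5 | P0:I, P1:E(10), P2:I, P3:I | bus: BusRd
[3] P1: store L0 := 53 | P0:I, P1:M(53), P2:I, P3:I | bus: BusRdX
[4] P2: load  L3 | P0:I, P1:I, P2:E(70), P3:I | bus: BusRd
[5] P0: load  L1 | P0:S(70), P1:I, P2:O(70), P3:I | bus: BusRd
[6] P3: store L1 := 3 | P0:I, P1:I, P2:I, P3:M(3) | bus: BusRdX,Flush
[7] P0: store L2 := 48 | P0:M(48), P1:I, P2:I, P3:I | bus: BusRdX
[8] P0: store L0 := 48 | P0:M(48), P1:I, P2:I, P3:I | bus: BusRdX,Flush
[9] P0: load  L2 | P0:M(48), P1:I, P2:I, P3:I | bus: none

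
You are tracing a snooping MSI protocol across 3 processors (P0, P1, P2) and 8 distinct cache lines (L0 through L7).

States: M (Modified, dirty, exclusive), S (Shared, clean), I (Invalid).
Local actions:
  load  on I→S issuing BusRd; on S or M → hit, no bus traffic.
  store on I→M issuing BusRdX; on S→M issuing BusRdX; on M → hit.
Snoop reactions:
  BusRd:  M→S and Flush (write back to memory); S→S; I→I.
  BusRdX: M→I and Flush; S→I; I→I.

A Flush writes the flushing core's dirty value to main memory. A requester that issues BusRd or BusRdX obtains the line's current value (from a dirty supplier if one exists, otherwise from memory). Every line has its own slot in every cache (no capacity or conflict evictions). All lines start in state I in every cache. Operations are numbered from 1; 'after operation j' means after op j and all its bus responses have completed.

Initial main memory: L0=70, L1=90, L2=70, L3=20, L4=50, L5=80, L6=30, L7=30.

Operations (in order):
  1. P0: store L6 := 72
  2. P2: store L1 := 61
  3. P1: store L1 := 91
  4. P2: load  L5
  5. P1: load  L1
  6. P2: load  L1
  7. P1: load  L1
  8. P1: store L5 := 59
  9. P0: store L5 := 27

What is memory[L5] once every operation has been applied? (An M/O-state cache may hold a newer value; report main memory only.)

memory[L5] = 59

[1] P0: store L6 := 72 | P0:M(72), P1:I, P2:I | bus: BusRdX
[2] P2: store L1 := 61 | P0:I, P1:I, P2:M(61) | bus: BusRdX
[3] P1: store L1 := 91 | P0:I, P1:M(91), P2:I | bus: BusRdX,Flush
[4] P2: load  L5 | P0:I, P1:I, P2:S(80) | bus: BusRd
[5] P1: load  L1 | P0:I, P1:M(91), P2:I | bus: none
[6] P2: load  L1 | P0:I, P1:S(91), P2:S(91) | bus: BusRd,Flush
[7] P1: load  L1 | P0:I, P1:S(91), P2:S(91) | bus: none
[8] P1: store L5 := 59 | P0:I, P1:M(59), P2:I | bus: BusRdX
[9] P0: store L5 := 27 | P0:M(27), P1:I, P2:I | bus: BusRdX,Flush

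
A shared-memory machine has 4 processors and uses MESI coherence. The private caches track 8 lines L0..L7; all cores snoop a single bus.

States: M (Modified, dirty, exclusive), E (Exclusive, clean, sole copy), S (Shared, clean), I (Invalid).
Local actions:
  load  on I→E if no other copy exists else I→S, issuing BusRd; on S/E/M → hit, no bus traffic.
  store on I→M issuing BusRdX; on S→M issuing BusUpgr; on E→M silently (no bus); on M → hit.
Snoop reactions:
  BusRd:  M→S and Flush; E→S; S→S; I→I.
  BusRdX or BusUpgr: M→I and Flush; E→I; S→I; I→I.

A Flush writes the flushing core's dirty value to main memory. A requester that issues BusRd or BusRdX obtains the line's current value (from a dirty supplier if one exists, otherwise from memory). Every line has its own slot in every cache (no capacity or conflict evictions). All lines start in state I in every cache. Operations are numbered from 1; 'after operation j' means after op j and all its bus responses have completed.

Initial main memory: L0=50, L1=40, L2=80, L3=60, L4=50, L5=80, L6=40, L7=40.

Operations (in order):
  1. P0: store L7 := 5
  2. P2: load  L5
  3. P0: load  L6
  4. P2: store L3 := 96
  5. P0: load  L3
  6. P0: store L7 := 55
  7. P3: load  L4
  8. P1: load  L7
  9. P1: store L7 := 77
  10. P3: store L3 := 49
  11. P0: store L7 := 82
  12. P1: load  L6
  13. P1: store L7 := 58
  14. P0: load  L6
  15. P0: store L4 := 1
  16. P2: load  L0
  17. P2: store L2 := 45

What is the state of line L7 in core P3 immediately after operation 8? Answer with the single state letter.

state = I

1. P0: store L7 := 5  bus=[BusRdX]  L7: P0=M P1=I P2=I P3=I  mem[L7]=40
2. P2: load  L5  bus=[BusRd]  L5: P0=I P1=I P2=E P3=I  mem[L5]=80
3. P0: load  L6  bus=[BusRd]  L6: P0=E P1=I P2=I P3=I  mem[L6]=40
4. P2: store L3 := 96  bus=[BusRdX]  L3: P0=I P1=I P2=M P3=I  mem[L3]=60
5. P0: load  L3  bus=[BusRd,Flush]  L3: P0=S P1=I P2=S P3=I  mem[L3]=96
6. P0: store L7 := 55  bus=[-]  L7: P0=M P1=I P2=I P3=I  mem[L7]=40
7. P3: load  L4  bus=[BusRd]  L4: P0=I P1=I P2=I P3=E  mem[L4]=50
8. P1: load  L7  bus=[BusRd,Flush]  L7: P0=S P1=S P2=I P3=I  mem[L7]=55
9. P1: store L7 := 77  bus=[BusUpgr]  L7: P0=I P1=M P2=I P3=I  mem[L7]=55
10. P3: store L3 := 49  bus=[BusRdX]  L3: P0=I P1=I P2=I P3=M  mem[L3]=96
11. P0: store L7 := 82  bus=[BusRdX,Flush]  L7: P0=M P1=I P2=I P3=I  mem[L7]=77
12. P1: load  L6  bus=[BusRd]  L6: P0=S P1=S P2=I P3=I  mem[L6]=40
13. P1: store L7 := 58  bus=[BusRdX,Flush]  L7: P0=I P1=M P2=I P3=I  mem[L7]=82
14. P0: load  L6  bus=[-]  L6: P0=S P1=S P2=I P3=I  mem[L6]=40
15. P0: store L4 := 1  bus=[BusRdX]  L4: P0=M P1=I P2=I P3=I  mem[L4]=50
16. P2: load  L0  bus=[BusRd]  L0: P0=I P1=I P2=E P3=I  mem[L0]=50
17. P2: store L2 := 45  bus=[BusRdX]  L2: P0=I P1=I P2=M P3=I  mem[L2]=80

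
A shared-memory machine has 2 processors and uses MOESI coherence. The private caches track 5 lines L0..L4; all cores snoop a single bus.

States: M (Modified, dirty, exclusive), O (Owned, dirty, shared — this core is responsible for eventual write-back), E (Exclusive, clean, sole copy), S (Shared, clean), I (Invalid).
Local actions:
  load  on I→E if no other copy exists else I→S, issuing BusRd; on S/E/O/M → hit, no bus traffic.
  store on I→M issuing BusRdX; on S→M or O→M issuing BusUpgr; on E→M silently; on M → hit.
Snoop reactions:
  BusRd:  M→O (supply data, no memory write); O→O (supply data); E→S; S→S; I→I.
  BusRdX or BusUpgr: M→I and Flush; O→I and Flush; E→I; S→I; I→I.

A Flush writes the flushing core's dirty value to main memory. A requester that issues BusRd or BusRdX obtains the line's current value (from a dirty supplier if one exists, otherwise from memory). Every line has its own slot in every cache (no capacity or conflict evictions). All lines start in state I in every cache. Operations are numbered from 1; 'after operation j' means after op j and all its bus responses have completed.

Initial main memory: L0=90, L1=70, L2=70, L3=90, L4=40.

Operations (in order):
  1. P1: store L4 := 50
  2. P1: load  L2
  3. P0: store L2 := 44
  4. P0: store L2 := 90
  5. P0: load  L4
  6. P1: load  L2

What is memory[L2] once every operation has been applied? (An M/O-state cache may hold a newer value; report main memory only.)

memory[L2] = 70

[1] P1: store L4 := 50 | P0:I, P1:M(50) | bus: BusRdX
[2] P1: load  L2 | P0:I, P1:E(70) | bus: BusRd
[3] P0: store L2 := 44 | P0:M(44), P1:I | bus: BusRdX
[4] P0: store L2 := 90 | P0:M(90), P1:I | bus: none
[5] P0: load  L4 | P0:S(50), P1:O(50) | bus: BusRd
[6] P1: load  L2 | P0:O(90), P1:S(90) | bus: BusRd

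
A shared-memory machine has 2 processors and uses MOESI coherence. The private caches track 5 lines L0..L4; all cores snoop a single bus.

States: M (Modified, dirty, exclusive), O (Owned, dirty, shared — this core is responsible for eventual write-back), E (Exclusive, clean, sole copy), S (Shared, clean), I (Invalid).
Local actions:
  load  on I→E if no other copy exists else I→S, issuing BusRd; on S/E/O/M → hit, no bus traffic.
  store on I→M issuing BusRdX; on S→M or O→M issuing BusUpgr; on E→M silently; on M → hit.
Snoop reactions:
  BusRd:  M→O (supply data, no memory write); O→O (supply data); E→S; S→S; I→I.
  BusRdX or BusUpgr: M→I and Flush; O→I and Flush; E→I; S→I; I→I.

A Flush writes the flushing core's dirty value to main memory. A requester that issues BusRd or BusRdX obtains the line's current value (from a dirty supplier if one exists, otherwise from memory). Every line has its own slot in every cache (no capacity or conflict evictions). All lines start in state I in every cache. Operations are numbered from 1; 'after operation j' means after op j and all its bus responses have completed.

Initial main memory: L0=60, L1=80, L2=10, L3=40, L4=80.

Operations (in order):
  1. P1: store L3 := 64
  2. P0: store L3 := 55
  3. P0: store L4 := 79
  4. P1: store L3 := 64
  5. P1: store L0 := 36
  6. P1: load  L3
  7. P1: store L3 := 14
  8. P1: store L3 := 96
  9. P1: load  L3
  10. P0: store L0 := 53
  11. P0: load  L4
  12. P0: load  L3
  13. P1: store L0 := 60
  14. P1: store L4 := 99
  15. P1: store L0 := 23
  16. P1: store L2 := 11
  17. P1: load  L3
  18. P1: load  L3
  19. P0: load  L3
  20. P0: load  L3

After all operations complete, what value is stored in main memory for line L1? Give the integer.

1. P1: store L3 := 64  bus=[BusRdX]  L3: P0=I P1=M  mem[L3]=40
2. P0: store L3 := 55  bus=[BusRdX,Flush]  L3: P0=M P1=I  mem[L3]=64
3. P0: store L4 := 79  bus=[BusRdX]  L4: P0=M P1=I  mem[L4]=80
4. P1: store L3 := 64  bus=[BusRdX,Flush]  L3: P0=I P1=M  mem[L3]=55
5. P1: store L0 := 36  bus=[BusRdX]  L0: P0=I P1=M  mem[L0]=60
6. P1: load  L3  bus=[-]  L3: P0=I P1=M  mem[L3]=55
7. P1: store L3 := 14  bus=[-]  L3: P0=I P1=M  mem[L3]=55
8. P1: store L3 := 96  bus=[-]  L3: P0=I P1=M  mem[L3]=55
9. P1: load  L3  bus=[-]  L3: P0=I P1=M  mem[L3]=55
10. P0: store L0 := 53  bus=[BusRdX,Flush]  L0: P0=M P1=I  mem[L0]=36
11. P0: load  L4  bus=[-]  L4: P0=M P1=I  mem[L4]=80
12. P0: load  L3  bus=[BusRd]  L3: P0=S P1=O  mem[L3]=55
13. P1: store L0 := 60  bus=[BusRdX,Flush]  L0: P0=I P1=M  mem[L0]=53
14. P1: store L4 := 99  bus=[BusRdX,Flush]  L4: P0=I P1=M  mem[L4]=79
15. P1: store L0 := 23  bus=[-]  L0: P0=I P1=M  mem[L0]=53
16. P1: store L2 := 11  bus=[BusRdX]  L2: P0=I P1=M  mem[L2]=10
17. P1: load  L3  bus=[-]  L3: P0=S P1=O  mem[L3]=55
18. P1: load  L3  bus=[-]  L3: P0=S P1=O  mem[L3]=55
19. P0: load  L3  bus=[-]  L3: P0=S P1=O  mem[L3]=55
20. P0: load  L3  bus=[-]  L3: P0=S P1=O  mem[L3]=55

memory[L1] = 80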